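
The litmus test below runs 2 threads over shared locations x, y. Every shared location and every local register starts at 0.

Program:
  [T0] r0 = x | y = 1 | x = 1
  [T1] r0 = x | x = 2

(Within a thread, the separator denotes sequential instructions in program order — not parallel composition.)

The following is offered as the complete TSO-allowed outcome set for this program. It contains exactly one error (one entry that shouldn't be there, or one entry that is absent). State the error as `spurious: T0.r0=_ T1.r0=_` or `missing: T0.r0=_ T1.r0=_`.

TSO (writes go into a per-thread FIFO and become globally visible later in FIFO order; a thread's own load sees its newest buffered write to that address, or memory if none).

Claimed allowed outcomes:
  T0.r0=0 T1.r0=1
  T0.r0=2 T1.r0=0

missing: T0.r0=0 T1.r0=0

outcome vector order: (T0.r0,T1.r0)
[TSO] allowed = {00, 01, 20}
TSO∖claimed = {00}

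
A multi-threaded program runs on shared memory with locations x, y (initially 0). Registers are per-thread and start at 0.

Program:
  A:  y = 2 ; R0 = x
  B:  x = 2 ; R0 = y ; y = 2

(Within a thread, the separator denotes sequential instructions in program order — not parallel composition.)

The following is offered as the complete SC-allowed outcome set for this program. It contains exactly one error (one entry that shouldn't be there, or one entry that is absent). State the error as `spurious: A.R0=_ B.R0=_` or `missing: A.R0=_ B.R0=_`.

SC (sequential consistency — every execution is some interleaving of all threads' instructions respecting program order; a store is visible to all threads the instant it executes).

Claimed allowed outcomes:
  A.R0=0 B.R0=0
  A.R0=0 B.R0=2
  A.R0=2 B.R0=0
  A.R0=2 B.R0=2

outcome vector order: (A.R0,B.R0)
under SC → (0,2), (2,0), (2,2)
claimed∖SC = {(0,0)}

spurious: A.R0=0 B.R0=0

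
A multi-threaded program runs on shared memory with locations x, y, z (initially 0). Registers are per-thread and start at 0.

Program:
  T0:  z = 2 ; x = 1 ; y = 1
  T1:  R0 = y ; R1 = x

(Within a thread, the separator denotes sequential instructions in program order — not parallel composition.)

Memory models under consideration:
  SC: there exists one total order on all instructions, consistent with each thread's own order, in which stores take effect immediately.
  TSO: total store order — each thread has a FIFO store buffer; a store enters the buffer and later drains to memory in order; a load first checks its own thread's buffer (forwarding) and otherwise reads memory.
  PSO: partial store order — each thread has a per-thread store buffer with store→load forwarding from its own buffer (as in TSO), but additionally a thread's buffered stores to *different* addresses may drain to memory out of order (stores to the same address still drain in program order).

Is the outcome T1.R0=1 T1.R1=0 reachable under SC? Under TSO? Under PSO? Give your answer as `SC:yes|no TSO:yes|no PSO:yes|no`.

outcome vector order: (T1.R0,T1.R1)
under SC → 00 01 11
under TSO → 00 01 11
under PSO → 00 01 10 11
target 10 ∈ {PSO}

SC:no TSO:no PSO:yes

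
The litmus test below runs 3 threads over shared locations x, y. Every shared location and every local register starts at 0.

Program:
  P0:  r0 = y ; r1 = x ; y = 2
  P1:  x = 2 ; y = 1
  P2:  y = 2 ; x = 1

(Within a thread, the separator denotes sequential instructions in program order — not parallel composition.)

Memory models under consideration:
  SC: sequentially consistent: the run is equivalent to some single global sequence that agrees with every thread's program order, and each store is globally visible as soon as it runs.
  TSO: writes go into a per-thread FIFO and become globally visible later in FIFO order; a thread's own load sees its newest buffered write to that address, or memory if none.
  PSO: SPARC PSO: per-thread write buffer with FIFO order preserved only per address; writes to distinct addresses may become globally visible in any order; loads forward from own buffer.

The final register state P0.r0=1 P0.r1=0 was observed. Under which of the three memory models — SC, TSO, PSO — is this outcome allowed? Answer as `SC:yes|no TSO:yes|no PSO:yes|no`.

SC:no TSO:no PSO:yes

outcome vector order: (P0.r0,P0.r1)
SC: 8 outcomes — {00; 01; 02; 11; 12; 20; 21; 22}
TSO: 8 outcomes — {00; 01; 02; 11; 12; 20; 21; 22}
PSO: 9 outcomes — {00; 01; 02; 10; 11; 12; 20; 21; 22}
target 10 ∈ {PSO}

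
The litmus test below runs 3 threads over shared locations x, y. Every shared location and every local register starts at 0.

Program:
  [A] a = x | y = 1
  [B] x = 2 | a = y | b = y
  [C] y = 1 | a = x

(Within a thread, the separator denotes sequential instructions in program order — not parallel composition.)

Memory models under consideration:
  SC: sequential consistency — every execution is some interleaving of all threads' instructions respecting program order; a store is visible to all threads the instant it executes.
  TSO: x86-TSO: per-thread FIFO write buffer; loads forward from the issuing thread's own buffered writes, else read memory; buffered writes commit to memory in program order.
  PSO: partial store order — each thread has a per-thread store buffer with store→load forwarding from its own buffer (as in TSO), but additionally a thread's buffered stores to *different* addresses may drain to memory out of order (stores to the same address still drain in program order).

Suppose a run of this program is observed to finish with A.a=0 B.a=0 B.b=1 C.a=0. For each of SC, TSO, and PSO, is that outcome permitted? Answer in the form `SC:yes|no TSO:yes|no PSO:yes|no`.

SC:no TSO:yes PSO:yes

outcome vector order: (A.a,B.a,B.b,C.a)
under SC → 0002; 0012; 0110; 0112; 2002; 2012; 2110; 2112
under TSO → 0000; 0002; 0010; 0012; 0110; 0112; 2000; 2002; 2010; 2012; 2110; 2112
under PSO → 0000; 0002; 0010; 0012; 0110; 0112; 2000; 2002; 2010; 2012; 2110; 2112
target 0010 ∈ {TSO,PSO}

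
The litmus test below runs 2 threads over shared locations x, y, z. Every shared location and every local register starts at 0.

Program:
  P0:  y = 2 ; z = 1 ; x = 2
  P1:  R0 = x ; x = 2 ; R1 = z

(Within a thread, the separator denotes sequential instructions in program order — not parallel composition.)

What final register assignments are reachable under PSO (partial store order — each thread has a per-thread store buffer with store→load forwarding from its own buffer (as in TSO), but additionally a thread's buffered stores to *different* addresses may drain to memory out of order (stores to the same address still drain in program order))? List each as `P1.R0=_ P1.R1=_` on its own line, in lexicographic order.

outcome vector order: (P1.R0,P1.R1)
|PSO outcomes| = 4

P1.R0=0 P1.R1=0
P1.R0=0 P1.R1=1
P1.R0=2 P1.R1=0
P1.R0=2 P1.R1=1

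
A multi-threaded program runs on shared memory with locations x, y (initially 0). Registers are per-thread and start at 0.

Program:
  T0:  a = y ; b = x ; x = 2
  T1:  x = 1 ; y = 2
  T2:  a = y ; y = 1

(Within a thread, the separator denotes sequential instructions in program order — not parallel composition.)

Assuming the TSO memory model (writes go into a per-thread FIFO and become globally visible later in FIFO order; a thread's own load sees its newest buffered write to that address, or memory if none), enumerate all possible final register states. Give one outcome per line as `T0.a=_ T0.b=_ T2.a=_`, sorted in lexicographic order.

outcome vector order: (T0.a,T0.b,T2.a)
|TSO outcomes| = 9

T0.a=0 T0.b=0 T2.a=0
T0.a=0 T0.b=0 T2.a=2
T0.a=0 T0.b=1 T2.a=0
T0.a=0 T0.b=1 T2.a=2
T0.a=1 T0.b=0 T2.a=0
T0.a=1 T0.b=1 T2.a=0
T0.a=1 T0.b=1 T2.a=2
T0.a=2 T0.b=1 T2.a=0
T0.a=2 T0.b=1 T2.a=2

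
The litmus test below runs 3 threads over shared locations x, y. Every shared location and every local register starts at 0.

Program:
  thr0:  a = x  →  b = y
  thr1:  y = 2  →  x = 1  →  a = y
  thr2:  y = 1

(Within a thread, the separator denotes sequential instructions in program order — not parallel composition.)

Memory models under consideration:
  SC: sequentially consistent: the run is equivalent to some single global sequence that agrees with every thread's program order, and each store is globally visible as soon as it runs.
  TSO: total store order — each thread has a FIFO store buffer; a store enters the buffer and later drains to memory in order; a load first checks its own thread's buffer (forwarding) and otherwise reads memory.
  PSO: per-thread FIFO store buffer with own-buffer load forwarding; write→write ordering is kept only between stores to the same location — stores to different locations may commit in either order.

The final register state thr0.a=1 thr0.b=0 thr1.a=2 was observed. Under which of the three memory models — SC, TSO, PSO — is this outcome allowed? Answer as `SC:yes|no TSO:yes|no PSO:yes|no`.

outcome vector order: (thr0.a,thr0.b,thr1.a)
SC (10): (0,0,1) (0,0,2) (0,1,1) (0,1,2) (0,2,1) (0,2,2) (1,1,1) (1,1,2) (1,2,1) (1,2,2)
TSO (10): (0,0,1) (0,0,2) (0,1,1) (0,1,2) (0,2,1) (0,2,2) (1,1,1) (1,1,2) (1,2,1) (1,2,2)
PSO (12): (0,0,1) (0,0,2) (0,1,1) (0,1,2) (0,2,1) (0,2,2) (1,0,1) (1,0,2) (1,1,1) (1,1,2) (1,2,1) (1,2,2)
target (1,0,2) ∈ {PSO}

SC:no TSO:no PSO:yes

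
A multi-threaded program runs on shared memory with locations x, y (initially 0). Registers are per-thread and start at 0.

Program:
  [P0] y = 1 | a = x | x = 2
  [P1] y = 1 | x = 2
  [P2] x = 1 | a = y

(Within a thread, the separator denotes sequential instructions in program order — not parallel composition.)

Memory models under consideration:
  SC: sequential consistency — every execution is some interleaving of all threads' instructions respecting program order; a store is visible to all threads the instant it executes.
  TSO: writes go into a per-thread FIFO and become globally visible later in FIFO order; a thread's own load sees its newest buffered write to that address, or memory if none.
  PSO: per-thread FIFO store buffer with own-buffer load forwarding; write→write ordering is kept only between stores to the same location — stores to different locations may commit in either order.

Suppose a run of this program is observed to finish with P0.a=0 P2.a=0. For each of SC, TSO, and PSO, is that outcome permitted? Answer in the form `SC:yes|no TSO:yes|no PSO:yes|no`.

outcome vector order: (P0.a,P2.a)
[SC] allowed = {01 10 11 20 21}
[TSO] allowed = {00 01 10 11 20 21}
[PSO] allowed = {00 01 10 11 20 21}
target 00 ∈ {TSO,PSO}

SC:no TSO:yes PSO:yes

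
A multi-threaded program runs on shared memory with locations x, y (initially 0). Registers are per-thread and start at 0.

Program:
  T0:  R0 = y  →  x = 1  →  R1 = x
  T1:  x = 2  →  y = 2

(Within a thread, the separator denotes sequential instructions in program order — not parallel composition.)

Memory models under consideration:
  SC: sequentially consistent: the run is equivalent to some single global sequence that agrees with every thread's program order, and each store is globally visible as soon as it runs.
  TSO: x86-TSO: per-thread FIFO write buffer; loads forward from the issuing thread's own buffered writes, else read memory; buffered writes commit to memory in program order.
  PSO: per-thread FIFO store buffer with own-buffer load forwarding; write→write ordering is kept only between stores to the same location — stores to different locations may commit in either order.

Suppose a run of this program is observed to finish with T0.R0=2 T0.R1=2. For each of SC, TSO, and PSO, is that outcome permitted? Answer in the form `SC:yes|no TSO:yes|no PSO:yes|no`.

outcome vector order: (T0.R0,T0.R1)
[SC] allowed = {0/1; 0/2; 2/1}
[TSO] allowed = {0/1; 0/2; 2/1}
[PSO] allowed = {0/1; 0/2; 2/1; 2/2}
target 2/2 ∈ {PSO}

SC:no TSO:no PSO:yes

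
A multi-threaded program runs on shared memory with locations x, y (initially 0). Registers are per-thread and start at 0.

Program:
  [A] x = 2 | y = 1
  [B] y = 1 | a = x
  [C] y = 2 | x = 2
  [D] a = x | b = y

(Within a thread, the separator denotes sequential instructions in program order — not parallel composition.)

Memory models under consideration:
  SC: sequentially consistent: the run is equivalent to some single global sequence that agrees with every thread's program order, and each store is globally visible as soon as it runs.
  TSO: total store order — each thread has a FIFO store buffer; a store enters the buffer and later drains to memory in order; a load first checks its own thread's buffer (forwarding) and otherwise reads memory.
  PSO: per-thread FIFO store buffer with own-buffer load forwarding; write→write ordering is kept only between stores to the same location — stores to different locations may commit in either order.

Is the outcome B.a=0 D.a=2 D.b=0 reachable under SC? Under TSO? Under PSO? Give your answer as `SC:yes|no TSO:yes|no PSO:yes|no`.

SC:no TSO:yes PSO:yes

outcome vector order: (B.a,D.a,D.b)
SC: 11 outcomes — {(0,0,0), (0,0,1), (0,0,2), (0,2,1), (0,2,2), (2,0,0), (2,0,1), (2,0,2), (2,2,0), (2,2,1), (2,2,2)}
TSO: 12 outcomes — {(0,0,0), (0,0,1), (0,0,2), (0,2,0), (0,2,1), (0,2,2), (2,0,0), (2,0,1), (2,0,2), (2,2,0), (2,2,1), (2,2,2)}
PSO: 12 outcomes — {(0,0,0), (0,0,1), (0,0,2), (0,2,0), (0,2,1), (0,2,2), (2,0,0), (2,0,1), (2,0,2), (2,2,0), (2,2,1), (2,2,2)}
target (0,2,0) ∈ {TSO,PSO}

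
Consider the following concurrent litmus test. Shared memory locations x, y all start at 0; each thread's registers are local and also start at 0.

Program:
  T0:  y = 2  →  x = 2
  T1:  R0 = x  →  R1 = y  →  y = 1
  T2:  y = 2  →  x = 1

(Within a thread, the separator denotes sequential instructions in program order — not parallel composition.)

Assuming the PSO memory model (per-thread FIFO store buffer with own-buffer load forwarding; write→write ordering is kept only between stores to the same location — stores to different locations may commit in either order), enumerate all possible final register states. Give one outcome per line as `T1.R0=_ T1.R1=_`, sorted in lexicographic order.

T1.R0=0 T1.R1=0
T1.R0=0 T1.R1=2
T1.R0=1 T1.R1=0
T1.R0=1 T1.R1=2
T1.R0=2 T1.R1=0
T1.R0=2 T1.R1=2

outcome vector order: (T1.R0,T1.R1)
|PSO outcomes| = 6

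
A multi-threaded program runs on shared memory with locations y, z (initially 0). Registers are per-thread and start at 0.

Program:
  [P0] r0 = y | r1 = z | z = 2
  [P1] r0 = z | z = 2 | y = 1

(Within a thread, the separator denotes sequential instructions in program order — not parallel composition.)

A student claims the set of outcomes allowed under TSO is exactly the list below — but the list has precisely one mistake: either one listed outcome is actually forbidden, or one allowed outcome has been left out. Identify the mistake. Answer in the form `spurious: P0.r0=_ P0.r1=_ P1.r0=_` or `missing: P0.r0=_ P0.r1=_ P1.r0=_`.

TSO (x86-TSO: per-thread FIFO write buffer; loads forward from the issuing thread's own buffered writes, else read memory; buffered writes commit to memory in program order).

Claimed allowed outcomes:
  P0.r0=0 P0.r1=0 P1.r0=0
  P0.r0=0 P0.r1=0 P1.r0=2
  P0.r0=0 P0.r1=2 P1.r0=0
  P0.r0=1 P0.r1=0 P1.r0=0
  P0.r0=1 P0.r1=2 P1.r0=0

spurious: P0.r0=1 P0.r1=0 P1.r0=0

outcome vector order: (P0.r0,P0.r1,P1.r0)
TSO (4): 0/0/0 0/0/2 0/2/0 1/2/0
claimed∖TSO = {1/0/0}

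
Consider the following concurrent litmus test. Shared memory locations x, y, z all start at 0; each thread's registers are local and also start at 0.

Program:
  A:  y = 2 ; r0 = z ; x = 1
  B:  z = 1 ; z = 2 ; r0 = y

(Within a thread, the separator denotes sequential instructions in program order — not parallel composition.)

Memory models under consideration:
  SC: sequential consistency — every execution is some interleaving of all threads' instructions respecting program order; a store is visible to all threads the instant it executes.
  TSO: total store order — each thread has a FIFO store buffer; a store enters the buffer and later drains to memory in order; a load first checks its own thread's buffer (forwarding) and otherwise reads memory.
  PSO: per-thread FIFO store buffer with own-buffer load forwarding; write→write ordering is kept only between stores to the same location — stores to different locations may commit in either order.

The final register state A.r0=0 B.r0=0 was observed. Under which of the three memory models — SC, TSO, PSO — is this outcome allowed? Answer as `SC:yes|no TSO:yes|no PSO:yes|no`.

outcome vector order: (A.r0,B.r0)
SC (4): 02; 12; 20; 22
TSO (6): 00; 02; 10; 12; 20; 22
PSO (6): 00; 02; 10; 12; 20; 22
target 00 ∈ {TSO,PSO}

SC:no TSO:yes PSO:yes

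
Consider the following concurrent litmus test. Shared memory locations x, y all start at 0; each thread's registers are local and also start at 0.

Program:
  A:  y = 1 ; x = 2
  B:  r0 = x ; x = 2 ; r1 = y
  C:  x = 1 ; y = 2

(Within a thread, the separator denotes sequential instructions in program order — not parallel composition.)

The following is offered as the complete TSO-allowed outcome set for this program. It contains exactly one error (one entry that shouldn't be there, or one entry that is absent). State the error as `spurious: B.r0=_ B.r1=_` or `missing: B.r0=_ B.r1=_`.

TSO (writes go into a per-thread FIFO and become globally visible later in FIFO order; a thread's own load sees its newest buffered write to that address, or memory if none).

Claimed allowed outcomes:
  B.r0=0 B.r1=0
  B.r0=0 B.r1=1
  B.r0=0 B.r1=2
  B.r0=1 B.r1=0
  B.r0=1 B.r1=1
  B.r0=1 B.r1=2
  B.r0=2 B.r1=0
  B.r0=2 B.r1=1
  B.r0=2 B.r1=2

outcome vector order: (B.r0,B.r1)
under TSO → 00; 01; 02; 10; 11; 12; 21; 22
claimed∖TSO = {20}

spurious: B.r0=2 B.r1=0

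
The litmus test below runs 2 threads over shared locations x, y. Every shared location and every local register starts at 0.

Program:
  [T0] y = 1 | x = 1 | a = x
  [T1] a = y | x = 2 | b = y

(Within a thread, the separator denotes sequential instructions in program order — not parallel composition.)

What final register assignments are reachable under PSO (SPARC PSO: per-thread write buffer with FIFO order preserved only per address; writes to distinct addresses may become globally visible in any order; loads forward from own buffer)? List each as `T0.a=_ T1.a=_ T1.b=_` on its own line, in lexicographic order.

T0.a=1 T1.a=0 T1.b=0
T0.a=1 T1.a=0 T1.b=1
T0.a=1 T1.a=1 T1.b=1
T0.a=2 T1.a=0 T1.b=0
T0.a=2 T1.a=0 T1.b=1
T0.a=2 T1.a=1 T1.b=1

outcome vector order: (T0.a,T1.a,T1.b)
|PSO outcomes| = 6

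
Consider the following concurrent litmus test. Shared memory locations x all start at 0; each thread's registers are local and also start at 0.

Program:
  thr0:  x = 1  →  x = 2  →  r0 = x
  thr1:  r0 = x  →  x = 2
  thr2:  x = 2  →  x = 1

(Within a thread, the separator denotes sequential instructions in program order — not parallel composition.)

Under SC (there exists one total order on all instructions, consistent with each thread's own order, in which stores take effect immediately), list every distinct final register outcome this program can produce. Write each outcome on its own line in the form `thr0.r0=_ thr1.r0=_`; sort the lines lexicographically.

outcome vector order: (thr0.r0,thr1.r0)
|SC outcomes| = 6

thr0.r0=1 thr1.r0=0
thr0.r0=1 thr1.r0=1
thr0.r0=1 thr1.r0=2
thr0.r0=2 thr1.r0=0
thr0.r0=2 thr1.r0=1
thr0.r0=2 thr1.r0=2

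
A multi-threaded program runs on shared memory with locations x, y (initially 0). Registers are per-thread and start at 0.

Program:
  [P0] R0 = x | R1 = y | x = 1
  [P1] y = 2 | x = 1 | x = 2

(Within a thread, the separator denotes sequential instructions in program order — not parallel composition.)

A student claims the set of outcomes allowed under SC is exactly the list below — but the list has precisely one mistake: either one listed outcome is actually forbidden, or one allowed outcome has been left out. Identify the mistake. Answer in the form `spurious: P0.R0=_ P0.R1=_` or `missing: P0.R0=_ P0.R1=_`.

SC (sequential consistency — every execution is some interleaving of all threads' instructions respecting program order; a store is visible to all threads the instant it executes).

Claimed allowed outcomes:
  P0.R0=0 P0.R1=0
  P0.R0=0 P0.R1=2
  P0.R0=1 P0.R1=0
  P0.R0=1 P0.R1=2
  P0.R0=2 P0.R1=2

outcome vector order: (P0.R0,P0.R1)
under SC → 00 02 12 22
claimed∖SC = {10}

spurious: P0.R0=1 P0.R1=0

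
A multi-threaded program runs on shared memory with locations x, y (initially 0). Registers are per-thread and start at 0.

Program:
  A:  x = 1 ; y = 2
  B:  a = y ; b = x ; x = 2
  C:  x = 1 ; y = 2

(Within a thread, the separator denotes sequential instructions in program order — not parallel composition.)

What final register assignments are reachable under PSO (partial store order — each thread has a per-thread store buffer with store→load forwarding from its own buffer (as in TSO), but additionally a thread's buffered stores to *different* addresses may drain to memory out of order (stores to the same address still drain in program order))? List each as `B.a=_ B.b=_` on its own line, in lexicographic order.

outcome vector order: (B.a,B.b)
|PSO outcomes| = 4

B.a=0 B.b=0
B.a=0 B.b=1
B.a=2 B.b=0
B.a=2 B.b=1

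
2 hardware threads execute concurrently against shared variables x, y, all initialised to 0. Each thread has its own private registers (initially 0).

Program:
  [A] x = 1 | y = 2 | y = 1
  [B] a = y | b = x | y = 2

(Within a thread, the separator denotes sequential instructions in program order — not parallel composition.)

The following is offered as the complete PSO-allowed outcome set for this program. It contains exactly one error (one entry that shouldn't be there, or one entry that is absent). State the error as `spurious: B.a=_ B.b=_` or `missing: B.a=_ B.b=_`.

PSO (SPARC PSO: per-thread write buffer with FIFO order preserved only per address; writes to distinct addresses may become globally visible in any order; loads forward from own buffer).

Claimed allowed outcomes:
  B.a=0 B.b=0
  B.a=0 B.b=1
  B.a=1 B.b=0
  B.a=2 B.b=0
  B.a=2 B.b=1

outcome vector order: (B.a,B.b)
under PSO → (0,0); (0,1); (1,0); (1,1); (2,0); (2,1)
PSO∖claimed = {(1,1)}

missing: B.a=1 B.b=1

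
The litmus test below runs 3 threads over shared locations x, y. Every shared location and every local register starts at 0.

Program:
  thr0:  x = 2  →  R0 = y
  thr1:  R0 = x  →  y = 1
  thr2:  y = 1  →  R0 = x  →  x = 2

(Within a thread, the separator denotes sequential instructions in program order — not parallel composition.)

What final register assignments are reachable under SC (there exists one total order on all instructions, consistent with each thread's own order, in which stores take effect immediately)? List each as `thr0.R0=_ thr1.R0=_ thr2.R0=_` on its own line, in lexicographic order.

thr0.R0=0 thr1.R0=0 thr2.R0=2
thr0.R0=0 thr1.R0=2 thr2.R0=2
thr0.R0=1 thr1.R0=0 thr2.R0=0
thr0.R0=1 thr1.R0=0 thr2.R0=2
thr0.R0=1 thr1.R0=2 thr2.R0=0
thr0.R0=1 thr1.R0=2 thr2.R0=2

outcome vector order: (thr0.R0,thr1.R0,thr2.R0)
|SC outcomes| = 6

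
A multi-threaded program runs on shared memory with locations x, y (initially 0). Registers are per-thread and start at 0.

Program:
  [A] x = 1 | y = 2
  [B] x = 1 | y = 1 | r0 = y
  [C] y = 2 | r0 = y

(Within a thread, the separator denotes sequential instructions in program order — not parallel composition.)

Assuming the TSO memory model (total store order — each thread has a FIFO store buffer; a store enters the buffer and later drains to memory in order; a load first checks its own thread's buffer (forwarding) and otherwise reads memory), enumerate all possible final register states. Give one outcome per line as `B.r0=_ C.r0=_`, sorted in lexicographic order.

B.r0=1 C.r0=1
B.r0=1 C.r0=2
B.r0=2 C.r0=1
B.r0=2 C.r0=2

outcome vector order: (B.r0,C.r0)
|TSO outcomes| = 4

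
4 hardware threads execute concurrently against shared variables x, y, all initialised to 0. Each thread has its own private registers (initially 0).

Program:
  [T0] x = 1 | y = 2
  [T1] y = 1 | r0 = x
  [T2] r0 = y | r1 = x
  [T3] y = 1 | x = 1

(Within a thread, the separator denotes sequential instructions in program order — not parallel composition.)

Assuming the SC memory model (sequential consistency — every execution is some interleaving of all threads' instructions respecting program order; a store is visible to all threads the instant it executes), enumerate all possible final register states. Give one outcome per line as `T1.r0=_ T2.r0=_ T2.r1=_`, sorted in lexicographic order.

outcome vector order: (T1.r0,T2.r0,T2.r1)
|SC outcomes| = 10

T1.r0=0 T2.r0=0 T2.r1=0
T1.r0=0 T2.r0=0 T2.r1=1
T1.r0=0 T2.r0=1 T2.r1=0
T1.r0=0 T2.r0=1 T2.r1=1
T1.r0=0 T2.r0=2 T2.r1=1
T1.r0=1 T2.r0=0 T2.r1=0
T1.r0=1 T2.r0=0 T2.r1=1
T1.r0=1 T2.r0=1 T2.r1=0
T1.r0=1 T2.r0=1 T2.r1=1
T1.r0=1 T2.r0=2 T2.r1=1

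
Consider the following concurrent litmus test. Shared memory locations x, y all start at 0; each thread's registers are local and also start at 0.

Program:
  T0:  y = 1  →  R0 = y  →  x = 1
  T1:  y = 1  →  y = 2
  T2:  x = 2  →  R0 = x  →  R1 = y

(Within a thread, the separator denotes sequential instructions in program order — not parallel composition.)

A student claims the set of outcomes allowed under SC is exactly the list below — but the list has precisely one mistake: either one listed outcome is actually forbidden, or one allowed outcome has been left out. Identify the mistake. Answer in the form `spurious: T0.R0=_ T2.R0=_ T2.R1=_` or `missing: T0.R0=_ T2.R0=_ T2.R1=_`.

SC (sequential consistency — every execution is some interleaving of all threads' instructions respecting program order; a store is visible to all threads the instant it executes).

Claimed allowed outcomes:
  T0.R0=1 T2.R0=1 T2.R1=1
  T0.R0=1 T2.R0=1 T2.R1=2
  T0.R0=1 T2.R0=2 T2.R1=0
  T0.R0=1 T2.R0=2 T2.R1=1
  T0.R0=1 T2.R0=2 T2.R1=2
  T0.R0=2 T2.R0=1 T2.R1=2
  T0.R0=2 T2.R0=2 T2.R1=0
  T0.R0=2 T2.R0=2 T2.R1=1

outcome vector order: (T0.R0,T2.R0,T2.R1)
SC (9): 111 112 120 121 122 212 220 221 222
SC∖claimed = {222}

missing: T0.R0=2 T2.R0=2 T2.R1=2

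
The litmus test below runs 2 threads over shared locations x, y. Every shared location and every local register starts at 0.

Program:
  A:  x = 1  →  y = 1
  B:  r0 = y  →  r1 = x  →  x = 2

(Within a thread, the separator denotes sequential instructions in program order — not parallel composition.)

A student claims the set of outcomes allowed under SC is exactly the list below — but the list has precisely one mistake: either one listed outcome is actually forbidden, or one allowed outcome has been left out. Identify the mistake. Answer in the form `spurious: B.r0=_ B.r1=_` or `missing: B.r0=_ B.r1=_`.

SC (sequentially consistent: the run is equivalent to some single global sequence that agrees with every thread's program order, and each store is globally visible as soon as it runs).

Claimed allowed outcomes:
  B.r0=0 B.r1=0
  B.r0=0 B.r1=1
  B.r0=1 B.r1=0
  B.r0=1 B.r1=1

spurious: B.r0=1 B.r1=0

outcome vector order: (B.r0,B.r1)
SC: 3 outcomes — {0/0; 0/1; 1/1}
claimed∖SC = {1/0}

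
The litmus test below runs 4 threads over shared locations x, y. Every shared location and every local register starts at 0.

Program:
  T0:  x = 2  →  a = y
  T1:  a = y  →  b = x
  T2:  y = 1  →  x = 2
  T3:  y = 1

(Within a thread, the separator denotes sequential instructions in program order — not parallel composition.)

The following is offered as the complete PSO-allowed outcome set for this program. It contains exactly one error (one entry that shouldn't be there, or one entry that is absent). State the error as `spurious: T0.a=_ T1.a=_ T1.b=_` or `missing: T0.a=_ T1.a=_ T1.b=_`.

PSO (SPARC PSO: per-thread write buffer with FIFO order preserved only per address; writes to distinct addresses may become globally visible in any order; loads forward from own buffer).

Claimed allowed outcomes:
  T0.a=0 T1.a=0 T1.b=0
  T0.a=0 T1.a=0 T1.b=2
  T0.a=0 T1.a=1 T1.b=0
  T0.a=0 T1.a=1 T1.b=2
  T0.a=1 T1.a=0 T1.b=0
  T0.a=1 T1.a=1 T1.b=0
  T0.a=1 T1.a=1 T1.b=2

outcome vector order: (T0.a,T1.a,T1.b)
under PSO → (0,0,0); (0,0,2); (0,1,0); (0,1,2); (1,0,0); (1,0,2); (1,1,0); (1,1,2)
PSO∖claimed = {(1,0,2)}

missing: T0.a=1 T1.a=0 T1.b=2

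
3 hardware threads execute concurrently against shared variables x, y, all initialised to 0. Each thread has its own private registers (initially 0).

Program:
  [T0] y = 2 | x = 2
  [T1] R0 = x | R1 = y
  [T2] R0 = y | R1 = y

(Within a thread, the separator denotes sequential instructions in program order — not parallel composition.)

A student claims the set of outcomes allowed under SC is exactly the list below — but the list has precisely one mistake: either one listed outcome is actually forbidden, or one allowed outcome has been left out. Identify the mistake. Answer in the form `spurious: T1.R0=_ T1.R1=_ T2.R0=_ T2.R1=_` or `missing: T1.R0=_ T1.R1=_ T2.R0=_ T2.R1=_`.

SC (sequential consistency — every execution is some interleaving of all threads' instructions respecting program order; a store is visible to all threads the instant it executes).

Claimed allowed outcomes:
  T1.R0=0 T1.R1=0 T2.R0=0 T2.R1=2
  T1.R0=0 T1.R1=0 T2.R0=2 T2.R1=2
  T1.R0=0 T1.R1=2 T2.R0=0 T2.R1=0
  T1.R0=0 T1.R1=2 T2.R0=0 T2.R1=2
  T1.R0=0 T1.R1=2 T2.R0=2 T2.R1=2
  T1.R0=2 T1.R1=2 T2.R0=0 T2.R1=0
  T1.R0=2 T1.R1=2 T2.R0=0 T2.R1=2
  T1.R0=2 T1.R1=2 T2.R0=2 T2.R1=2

missing: T1.R0=0 T1.R1=0 T2.R0=0 T2.R1=0

outcome vector order: (T1.R0,T1.R1,T2.R0,T2.R1)
under SC → 0000; 0002; 0022; 0200; 0202; 0222; 2200; 2202; 2222
SC∖claimed = {0000}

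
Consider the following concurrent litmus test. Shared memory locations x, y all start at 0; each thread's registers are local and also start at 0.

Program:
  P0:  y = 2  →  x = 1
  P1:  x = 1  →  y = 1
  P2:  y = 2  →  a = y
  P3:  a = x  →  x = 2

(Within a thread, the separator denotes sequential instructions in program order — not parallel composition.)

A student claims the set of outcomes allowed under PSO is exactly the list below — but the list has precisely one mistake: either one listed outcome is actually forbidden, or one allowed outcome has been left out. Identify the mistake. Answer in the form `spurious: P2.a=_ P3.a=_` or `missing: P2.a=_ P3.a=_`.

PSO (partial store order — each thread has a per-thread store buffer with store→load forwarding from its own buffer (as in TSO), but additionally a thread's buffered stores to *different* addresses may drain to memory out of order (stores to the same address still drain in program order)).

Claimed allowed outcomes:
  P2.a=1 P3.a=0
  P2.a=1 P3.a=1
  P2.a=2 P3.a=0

outcome vector order: (P2.a,P3.a)
under PSO → 10 11 20 21
PSO∖claimed = {21}

missing: P2.a=2 P3.a=1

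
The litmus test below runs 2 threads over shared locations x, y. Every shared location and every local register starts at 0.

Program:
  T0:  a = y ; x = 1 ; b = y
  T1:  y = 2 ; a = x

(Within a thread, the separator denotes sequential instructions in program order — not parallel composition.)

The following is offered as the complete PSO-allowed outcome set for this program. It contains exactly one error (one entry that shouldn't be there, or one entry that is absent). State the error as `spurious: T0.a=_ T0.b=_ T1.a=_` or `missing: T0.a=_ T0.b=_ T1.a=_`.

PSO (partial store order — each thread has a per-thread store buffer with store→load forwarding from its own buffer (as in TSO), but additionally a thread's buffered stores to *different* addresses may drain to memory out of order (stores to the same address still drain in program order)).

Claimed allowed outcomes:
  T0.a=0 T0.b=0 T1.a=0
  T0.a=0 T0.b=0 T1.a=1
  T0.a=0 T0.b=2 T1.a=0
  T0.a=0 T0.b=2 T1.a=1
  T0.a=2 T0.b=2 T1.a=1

missing: T0.a=2 T0.b=2 T1.a=0

outcome vector order: (T0.a,T0.b,T1.a)
PSO: 6 outcomes — {(0,0,0) (0,0,1) (0,2,0) (0,2,1) (2,2,0) (2,2,1)}
PSO∖claimed = {(2,2,0)}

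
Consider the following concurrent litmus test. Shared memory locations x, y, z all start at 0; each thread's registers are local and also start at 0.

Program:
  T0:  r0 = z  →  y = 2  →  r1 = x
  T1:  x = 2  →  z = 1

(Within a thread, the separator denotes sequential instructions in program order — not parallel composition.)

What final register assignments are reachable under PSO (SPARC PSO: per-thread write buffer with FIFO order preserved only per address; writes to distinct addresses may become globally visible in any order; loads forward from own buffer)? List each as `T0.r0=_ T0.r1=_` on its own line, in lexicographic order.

outcome vector order: (T0.r0,T0.r1)
|PSO outcomes| = 4

T0.r0=0 T0.r1=0
T0.r0=0 T0.r1=2
T0.r0=1 T0.r1=0
T0.r0=1 T0.r1=2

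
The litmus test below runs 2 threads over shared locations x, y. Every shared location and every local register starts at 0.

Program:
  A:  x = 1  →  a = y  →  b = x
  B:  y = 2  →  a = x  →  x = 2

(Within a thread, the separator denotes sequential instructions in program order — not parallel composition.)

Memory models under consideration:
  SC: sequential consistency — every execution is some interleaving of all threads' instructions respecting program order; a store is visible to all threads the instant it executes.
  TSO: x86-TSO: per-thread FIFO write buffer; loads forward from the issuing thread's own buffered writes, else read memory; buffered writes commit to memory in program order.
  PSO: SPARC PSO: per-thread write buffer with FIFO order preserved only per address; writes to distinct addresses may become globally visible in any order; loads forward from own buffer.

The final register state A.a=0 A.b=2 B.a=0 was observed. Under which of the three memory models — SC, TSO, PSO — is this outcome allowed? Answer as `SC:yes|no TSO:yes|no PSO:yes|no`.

outcome vector order: (A.a,A.b,B.a)
SC (6): (0,1,1), (0,2,1), (2,1,0), (2,1,1), (2,2,0), (2,2,1)
TSO (8): (0,1,0), (0,1,1), (0,2,0), (0,2,1), (2,1,0), (2,1,1), (2,2,0), (2,2,1)
PSO (8): (0,1,0), (0,1,1), (0,2,0), (0,2,1), (2,1,0), (2,1,1), (2,2,0), (2,2,1)
target (0,2,0) ∈ {TSO,PSO}

SC:no TSO:yes PSO:yes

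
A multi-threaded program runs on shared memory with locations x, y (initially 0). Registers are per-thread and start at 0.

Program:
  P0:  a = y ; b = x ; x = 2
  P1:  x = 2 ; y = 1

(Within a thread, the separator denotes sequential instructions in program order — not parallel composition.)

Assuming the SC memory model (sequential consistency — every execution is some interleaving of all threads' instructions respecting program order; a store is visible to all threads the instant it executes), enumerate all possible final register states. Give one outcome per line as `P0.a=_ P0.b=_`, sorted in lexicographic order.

P0.a=0 P0.b=0
P0.a=0 P0.b=2
P0.a=1 P0.b=2

outcome vector order: (P0.a,P0.b)
|SC outcomes| = 3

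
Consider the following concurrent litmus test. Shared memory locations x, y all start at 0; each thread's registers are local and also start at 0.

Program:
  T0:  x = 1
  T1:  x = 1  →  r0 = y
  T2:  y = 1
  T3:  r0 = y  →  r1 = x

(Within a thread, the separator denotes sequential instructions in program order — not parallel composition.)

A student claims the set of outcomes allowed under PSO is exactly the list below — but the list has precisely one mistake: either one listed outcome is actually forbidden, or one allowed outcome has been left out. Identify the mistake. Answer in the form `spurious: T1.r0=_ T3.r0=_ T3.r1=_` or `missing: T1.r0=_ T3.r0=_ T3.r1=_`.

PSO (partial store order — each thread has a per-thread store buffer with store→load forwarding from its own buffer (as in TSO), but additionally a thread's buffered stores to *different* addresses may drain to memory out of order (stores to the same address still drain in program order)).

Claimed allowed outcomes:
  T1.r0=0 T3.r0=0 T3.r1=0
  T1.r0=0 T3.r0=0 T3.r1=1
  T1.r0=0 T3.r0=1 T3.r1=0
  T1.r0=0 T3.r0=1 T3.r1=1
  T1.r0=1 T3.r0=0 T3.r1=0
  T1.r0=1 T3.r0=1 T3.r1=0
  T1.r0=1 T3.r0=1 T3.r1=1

missing: T1.r0=1 T3.r0=0 T3.r1=1

outcome vector order: (T1.r0,T3.r0,T3.r1)
[PSO] allowed = {<0 0 0> <0 0 1> <0 1 0> <0 1 1> <1 0 0> <1 0 1> <1 1 0> <1 1 1>}
PSO∖claimed = {<1 0 1>}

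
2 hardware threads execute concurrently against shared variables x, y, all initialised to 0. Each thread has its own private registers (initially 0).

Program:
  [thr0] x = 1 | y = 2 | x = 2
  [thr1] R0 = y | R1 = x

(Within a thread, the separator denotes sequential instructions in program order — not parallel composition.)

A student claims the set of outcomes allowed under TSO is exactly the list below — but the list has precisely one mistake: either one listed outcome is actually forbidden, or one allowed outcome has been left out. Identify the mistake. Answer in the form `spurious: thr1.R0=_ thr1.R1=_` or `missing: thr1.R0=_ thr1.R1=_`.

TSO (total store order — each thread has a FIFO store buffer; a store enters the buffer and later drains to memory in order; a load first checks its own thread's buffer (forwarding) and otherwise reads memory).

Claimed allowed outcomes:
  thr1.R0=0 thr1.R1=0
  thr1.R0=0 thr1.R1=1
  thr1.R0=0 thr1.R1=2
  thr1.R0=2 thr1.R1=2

missing: thr1.R0=2 thr1.R1=1

outcome vector order: (thr1.R0,thr1.R1)
TSO: 5 outcomes — {0/0, 0/1, 0/2, 2/1, 2/2}
TSO∖claimed = {2/1}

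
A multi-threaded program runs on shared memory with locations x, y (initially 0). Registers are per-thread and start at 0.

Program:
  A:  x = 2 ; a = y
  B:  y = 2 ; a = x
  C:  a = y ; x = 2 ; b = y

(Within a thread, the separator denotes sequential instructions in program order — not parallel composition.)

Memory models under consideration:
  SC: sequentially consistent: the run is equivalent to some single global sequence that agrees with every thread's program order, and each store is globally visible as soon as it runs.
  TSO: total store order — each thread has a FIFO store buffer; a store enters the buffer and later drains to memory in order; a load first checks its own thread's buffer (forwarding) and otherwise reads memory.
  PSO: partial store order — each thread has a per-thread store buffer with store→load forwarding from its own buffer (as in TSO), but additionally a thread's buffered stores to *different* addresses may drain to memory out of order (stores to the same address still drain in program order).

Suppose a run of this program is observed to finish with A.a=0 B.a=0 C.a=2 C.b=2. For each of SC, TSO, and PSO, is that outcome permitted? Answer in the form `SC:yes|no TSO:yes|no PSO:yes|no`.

SC:no TSO:yes PSO:yes

outcome vector order: (A.a,B.a,C.a,C.b)
SC (8): 0/2/0/0, 0/2/0/2, 0/2/2/2, 2/0/0/2, 2/0/2/2, 2/2/0/0, 2/2/0/2, 2/2/2/2
TSO (12): 0/0/0/0, 0/0/0/2, 0/0/2/2, 0/2/0/0, 0/2/0/2, 0/2/2/2, 2/0/0/0, 2/0/0/2, 2/0/2/2, 2/2/0/0, 2/2/0/2, 2/2/2/2
PSO (12): 0/0/0/0, 0/0/0/2, 0/0/2/2, 0/2/0/0, 0/2/0/2, 0/2/2/2, 2/0/0/0, 2/0/0/2, 2/0/2/2, 2/2/0/0, 2/2/0/2, 2/2/2/2
target 0/0/2/2 ∈ {TSO,PSO}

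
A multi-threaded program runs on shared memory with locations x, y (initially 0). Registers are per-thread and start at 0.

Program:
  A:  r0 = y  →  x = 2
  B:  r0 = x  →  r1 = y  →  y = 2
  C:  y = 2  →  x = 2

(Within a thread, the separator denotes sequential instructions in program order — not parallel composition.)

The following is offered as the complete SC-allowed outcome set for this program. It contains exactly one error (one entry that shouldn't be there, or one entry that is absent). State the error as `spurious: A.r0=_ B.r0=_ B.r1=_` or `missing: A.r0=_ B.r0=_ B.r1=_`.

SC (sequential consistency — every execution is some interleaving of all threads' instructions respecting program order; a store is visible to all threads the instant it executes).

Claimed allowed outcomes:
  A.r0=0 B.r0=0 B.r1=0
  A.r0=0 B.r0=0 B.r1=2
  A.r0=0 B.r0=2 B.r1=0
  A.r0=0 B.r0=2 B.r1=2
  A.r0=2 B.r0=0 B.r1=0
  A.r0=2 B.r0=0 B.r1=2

missing: A.r0=2 B.r0=2 B.r1=2

outcome vector order: (A.r0,B.r0,B.r1)
SC: 7 outcomes — {0/0/0; 0/0/2; 0/2/0; 0/2/2; 2/0/0; 2/0/2; 2/2/2}
SC∖claimed = {2/2/2}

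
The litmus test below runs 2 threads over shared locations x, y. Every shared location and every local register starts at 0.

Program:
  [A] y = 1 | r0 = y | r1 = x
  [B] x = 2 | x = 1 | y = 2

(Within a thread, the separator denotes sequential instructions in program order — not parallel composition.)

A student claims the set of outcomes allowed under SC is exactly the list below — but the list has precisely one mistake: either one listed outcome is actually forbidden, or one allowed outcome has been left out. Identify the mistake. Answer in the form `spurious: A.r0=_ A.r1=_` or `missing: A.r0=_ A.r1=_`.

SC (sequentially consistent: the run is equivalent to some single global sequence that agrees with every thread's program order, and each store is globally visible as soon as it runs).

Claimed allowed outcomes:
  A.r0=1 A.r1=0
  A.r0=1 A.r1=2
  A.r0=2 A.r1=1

outcome vector order: (A.r0,A.r1)
SC: 4 outcomes — {(1,0) (1,1) (1,2) (2,1)}
SC∖claimed = {(1,1)}

missing: A.r0=1 A.r1=1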